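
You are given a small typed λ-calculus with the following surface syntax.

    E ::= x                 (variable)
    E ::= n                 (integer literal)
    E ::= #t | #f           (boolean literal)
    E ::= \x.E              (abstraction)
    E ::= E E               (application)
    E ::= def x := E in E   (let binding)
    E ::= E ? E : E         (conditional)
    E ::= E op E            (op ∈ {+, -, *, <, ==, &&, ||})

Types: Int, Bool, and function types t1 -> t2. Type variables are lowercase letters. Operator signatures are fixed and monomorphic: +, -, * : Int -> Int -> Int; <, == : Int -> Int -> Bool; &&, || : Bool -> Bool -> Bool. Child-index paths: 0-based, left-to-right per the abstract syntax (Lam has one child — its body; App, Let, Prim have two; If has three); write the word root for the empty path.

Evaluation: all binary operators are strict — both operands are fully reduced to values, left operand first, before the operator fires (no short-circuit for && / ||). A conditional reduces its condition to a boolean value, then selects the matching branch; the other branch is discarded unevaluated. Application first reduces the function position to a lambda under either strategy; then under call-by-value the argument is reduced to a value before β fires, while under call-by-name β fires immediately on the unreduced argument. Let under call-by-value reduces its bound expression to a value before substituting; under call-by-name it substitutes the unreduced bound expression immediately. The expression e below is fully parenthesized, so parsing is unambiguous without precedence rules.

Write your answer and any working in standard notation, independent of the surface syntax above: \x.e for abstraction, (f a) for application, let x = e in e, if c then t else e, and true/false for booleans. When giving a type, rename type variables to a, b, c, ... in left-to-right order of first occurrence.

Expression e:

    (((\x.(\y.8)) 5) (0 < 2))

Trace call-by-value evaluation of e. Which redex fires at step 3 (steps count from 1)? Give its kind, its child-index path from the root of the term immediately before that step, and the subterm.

Answer: beta at root : ((\y.8) true)

Working:
step 0: (((\x.(\y.8)) 5) (0 < 2))
step 1: [beta@0] ((\y.8) (0 < 2))
step 2: [delta@1] ((\y.8) true)
step 3: [beta@root] 8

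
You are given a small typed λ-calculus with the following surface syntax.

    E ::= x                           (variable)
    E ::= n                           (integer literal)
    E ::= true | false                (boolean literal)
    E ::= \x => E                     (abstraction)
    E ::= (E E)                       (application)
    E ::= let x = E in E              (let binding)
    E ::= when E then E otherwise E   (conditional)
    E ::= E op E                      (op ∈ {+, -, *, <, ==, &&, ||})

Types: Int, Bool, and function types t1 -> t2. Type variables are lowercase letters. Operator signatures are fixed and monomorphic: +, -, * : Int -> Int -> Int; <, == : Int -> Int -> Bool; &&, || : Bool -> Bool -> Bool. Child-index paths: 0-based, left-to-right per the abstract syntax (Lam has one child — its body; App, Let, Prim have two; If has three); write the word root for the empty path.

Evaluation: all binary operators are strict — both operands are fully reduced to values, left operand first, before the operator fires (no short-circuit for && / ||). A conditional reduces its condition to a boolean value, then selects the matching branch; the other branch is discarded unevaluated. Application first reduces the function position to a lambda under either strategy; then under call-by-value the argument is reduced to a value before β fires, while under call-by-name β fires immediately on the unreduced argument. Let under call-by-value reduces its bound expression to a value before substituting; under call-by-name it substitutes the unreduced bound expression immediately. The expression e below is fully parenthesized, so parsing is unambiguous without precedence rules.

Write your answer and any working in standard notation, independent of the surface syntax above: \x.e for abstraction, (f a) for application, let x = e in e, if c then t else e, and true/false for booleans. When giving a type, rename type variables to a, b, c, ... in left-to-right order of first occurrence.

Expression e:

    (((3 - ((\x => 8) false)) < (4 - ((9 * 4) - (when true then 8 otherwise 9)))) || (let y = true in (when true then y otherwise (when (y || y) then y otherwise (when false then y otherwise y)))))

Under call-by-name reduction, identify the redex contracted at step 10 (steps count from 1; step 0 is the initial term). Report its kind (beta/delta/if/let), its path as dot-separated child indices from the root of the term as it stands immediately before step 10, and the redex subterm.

Working:
step 0: (((3 - ((\x.8) false)) < (4 - ((9 * 4) - (if true then 8 else 9)))) || (let y = true in (if true then y else (if (y || y) then y else (if false then y else y)))))
step 1: [beta@0.0.1] (((3 - 8) < (4 - ((9 * 4) - (if true then 8 else 9)))) || (let y = true in (if true then y else (if (y || y) then y else (if false then y else y)))))
step 2: [delta@0.0] ((-5 < (4 - ((9 * 4) - (if true then 8 else 9)))) || (let y = true in (if true then y else (if (y || y) then y else (if false then y else y)))))
step 3: [delta@0.1.1.0] ((-5 < (4 - (36 - (if true then 8 else 9)))) || (let y = true in (if true then y else (if (y || y) then y else (if false then y else y)))))
step 4: [if@0.1.1.1] ((-5 < (4 - (36 - 8))) || (let y = true in (if true then y else (if (y || y) then y else (if false then y else y)))))
step 5: [delta@0.1.1] ((-5 < (4 - 28)) || (let y = true in (if true then y else (if (y || y) then y else (if false then y else y)))))
step 6: [delta@0.1] ((-5 < -24) || (let y = true in (if true then y else (if (y || y) then y else (if false then y else y)))))
step 7: [delta@0] (false || (let y = true in (if true then y else (if (y || y) then y else (if false then y else y)))))
step 8: [let@1] (false || (if true then true else (if (true || true) then true else (if false then true else true))))
step 9: [if@1] (false || true)
step 10: [delta@root] true

Answer: delta at root : (false || true)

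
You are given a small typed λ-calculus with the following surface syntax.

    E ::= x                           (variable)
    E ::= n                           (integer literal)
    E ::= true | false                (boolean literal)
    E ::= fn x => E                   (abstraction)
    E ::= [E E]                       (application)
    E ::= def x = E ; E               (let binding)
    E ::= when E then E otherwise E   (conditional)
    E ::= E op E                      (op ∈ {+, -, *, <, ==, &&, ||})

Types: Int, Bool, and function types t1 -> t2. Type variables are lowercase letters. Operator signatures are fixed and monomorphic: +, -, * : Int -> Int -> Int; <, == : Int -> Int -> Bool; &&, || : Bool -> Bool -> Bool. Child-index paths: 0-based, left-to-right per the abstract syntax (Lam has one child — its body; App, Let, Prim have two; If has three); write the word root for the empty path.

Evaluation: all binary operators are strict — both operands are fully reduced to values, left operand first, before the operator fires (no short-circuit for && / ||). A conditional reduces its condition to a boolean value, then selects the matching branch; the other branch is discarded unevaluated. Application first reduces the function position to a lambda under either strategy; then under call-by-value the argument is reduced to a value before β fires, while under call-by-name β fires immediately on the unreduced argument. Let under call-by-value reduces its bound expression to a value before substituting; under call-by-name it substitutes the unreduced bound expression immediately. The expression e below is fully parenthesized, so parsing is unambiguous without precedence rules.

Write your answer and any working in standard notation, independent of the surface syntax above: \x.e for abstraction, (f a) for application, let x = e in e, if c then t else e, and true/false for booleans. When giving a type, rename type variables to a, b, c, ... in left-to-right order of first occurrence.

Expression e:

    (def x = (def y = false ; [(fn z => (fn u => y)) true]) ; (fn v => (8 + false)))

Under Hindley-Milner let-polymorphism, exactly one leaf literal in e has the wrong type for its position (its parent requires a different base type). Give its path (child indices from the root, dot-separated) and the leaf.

Answer: 1.0.1 : false

Derivation:
let y : Bool
y : Bool
\u._ : b -> Bool
\z._ : a -> b -> Bool
  unify a -> b -> Bool ~ Bool -> c
  unify a ~ Bool
  unify b -> Bool ~ c
_ _ : b -> Bool
let x : forall. b -> Bool
  unify Int ~ Int
  unify Bool ~ Int
  FAIL: mismatch Bool ~ Int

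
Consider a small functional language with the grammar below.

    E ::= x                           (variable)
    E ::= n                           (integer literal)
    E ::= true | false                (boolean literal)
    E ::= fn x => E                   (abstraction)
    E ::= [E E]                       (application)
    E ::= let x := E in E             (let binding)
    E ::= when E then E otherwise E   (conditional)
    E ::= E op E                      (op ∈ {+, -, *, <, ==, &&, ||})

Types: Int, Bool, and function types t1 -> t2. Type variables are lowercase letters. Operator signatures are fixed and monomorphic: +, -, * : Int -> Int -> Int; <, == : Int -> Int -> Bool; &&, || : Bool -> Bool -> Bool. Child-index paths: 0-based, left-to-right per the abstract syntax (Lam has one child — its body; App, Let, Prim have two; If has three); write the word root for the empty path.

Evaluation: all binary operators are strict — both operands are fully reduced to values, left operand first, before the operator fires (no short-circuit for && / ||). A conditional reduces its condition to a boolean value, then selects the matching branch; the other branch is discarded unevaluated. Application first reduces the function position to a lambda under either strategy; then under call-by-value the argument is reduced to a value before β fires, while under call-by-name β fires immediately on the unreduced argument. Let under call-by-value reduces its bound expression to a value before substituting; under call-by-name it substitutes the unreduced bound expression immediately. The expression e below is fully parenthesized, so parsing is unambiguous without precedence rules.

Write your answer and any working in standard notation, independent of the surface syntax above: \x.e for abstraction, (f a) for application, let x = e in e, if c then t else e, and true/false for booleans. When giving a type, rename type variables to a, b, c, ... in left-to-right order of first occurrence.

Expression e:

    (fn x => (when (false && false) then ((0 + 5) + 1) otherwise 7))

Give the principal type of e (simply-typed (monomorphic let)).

Working:
  unify Bool ~ Bool
  unify Bool ~ Bool
  unify Bool ~ Bool
  unify Int ~ Int
  unify Int ~ Int
  unify Int ~ Int
  unify Int ~ Int
  unify Int ~ Int
\x._ : a -> Int

Answer: a -> Int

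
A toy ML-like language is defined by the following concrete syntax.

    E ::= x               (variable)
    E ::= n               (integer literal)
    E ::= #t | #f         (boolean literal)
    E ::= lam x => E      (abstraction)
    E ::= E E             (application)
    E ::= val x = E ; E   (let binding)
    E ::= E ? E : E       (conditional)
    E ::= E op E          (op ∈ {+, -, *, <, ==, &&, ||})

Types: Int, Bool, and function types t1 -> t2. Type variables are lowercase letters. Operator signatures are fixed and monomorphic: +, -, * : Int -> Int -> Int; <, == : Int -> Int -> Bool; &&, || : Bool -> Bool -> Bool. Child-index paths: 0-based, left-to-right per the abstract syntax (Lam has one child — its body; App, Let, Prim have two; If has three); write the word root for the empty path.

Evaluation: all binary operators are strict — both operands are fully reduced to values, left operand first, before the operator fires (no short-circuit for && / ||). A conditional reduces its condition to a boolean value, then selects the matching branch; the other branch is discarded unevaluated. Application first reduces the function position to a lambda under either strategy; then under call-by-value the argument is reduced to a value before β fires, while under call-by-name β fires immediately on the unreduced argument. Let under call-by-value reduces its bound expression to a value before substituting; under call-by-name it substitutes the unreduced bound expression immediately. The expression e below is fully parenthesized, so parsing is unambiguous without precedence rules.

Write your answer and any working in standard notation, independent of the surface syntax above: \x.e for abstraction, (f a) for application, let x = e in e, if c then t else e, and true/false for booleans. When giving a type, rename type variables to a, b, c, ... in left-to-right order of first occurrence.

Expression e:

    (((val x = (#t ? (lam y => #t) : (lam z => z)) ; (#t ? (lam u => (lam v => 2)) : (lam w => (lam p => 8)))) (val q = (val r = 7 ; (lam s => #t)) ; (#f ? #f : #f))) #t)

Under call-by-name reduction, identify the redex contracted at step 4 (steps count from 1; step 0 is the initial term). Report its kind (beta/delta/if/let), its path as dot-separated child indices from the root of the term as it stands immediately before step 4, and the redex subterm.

Answer: beta at root : ((\v.2) true)

Working:
step 0: (((let x = (if true then (\y.true) else (\z.z)) in (if true then (\u.(\v.2)) else (\w.(\p.8)))) (let q = (let r = 7 in (\s.true)) in (if false then false else false))) true)
step 1: [let@0.0] (((if true then (\u.(\v.2)) else (\w.(\p.8))) (let q = (let r = 7 in (\s.true)) in (if false then false else false))) true)
step 2: [if@0.0] (((\u.(\v.2)) (let q = (let r = 7 in (\s.true)) in (if false then false else false))) true)
step 3: [beta@0] ((\v.2) true)
step 4: [beta@root] 2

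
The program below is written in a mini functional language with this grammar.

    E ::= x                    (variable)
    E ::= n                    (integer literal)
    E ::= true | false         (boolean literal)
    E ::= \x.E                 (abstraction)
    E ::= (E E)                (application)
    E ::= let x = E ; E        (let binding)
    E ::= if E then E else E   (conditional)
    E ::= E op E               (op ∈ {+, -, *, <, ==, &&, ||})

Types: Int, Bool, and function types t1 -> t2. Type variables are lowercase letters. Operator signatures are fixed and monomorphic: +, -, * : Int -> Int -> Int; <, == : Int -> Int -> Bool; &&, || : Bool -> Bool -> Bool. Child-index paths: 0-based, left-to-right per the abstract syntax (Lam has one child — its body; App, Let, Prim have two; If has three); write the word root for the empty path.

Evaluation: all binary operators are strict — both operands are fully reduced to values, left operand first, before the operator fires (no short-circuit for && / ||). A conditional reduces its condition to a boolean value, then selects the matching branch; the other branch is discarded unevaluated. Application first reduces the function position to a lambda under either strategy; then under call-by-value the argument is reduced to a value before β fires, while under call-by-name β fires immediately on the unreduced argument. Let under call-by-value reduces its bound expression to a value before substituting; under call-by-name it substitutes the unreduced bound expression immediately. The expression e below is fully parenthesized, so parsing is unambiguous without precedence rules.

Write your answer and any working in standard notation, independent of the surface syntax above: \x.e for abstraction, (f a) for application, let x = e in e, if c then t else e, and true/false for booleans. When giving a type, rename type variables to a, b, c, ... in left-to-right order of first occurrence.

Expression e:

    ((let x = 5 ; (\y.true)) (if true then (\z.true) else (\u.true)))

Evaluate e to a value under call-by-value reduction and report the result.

Answer: true

Trace:
step 0: ((let x = 5 in (\y.true)) (if true then (\z.true) else (\u.true)))
step 1: [let@0] ((\y.true) (if true then (\z.true) else (\u.true)))
step 2: [if@1] ((\y.true) (\z.true))
step 3: [beta@root] true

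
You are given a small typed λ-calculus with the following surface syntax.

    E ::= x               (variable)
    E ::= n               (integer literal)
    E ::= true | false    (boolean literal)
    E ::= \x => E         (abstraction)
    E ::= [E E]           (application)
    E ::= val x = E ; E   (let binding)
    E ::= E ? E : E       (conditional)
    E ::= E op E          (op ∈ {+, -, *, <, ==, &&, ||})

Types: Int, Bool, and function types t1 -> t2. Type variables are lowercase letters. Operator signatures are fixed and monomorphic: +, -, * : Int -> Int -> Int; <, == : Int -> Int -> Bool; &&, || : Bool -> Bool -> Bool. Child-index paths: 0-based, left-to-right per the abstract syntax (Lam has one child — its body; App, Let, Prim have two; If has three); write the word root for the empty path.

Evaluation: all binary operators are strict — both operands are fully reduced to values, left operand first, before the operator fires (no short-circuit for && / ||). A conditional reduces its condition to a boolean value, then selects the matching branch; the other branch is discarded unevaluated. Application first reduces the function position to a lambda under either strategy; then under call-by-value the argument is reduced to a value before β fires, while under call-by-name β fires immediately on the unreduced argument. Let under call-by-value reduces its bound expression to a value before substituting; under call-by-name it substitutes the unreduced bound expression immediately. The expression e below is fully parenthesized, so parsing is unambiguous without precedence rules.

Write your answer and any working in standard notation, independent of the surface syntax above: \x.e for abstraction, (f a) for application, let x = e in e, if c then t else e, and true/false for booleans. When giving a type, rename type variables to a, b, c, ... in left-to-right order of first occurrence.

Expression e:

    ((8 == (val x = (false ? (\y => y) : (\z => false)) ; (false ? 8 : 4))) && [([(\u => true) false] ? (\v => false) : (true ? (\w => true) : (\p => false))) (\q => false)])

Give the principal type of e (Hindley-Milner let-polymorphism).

Working:
  unify Int ~ Int
  unify Bool ~ Bool
y : a
\y._ : a -> a
\z._ : b -> Bool
  unify a -> a ~ b -> Bool
  unify a ~ b
  unify b ~ Bool
let x : Bool -> Bool
  unify Bool ~ Bool
  unify Int ~ Int
  unify Int ~ Int
  unify Bool ~ Bool
\u._ : c -> Bool
  unify c -> Bool ~ Bool -> d
  unify c ~ Bool
  unify Bool ~ d
_ _ : Bool
  unify Bool ~ Bool
\v._ : e -> Bool
  unify Bool ~ Bool
\w._ : f -> Bool
\p._ : g -> Bool
  unify f -> Bool ~ g -> Bool
  unify f ~ g
  unify Bool ~ Bool
  unify e -> Bool ~ g -> Bool
  unify e ~ g
  unify Bool ~ Bool
\q._ : h -> Bool
  unify g -> Bool ~ (h -> Bool) -> i
  unify g ~ h -> Bool
  unify Bool ~ i
_ _ : Bool
  unify Bool ~ Bool

Answer: Bool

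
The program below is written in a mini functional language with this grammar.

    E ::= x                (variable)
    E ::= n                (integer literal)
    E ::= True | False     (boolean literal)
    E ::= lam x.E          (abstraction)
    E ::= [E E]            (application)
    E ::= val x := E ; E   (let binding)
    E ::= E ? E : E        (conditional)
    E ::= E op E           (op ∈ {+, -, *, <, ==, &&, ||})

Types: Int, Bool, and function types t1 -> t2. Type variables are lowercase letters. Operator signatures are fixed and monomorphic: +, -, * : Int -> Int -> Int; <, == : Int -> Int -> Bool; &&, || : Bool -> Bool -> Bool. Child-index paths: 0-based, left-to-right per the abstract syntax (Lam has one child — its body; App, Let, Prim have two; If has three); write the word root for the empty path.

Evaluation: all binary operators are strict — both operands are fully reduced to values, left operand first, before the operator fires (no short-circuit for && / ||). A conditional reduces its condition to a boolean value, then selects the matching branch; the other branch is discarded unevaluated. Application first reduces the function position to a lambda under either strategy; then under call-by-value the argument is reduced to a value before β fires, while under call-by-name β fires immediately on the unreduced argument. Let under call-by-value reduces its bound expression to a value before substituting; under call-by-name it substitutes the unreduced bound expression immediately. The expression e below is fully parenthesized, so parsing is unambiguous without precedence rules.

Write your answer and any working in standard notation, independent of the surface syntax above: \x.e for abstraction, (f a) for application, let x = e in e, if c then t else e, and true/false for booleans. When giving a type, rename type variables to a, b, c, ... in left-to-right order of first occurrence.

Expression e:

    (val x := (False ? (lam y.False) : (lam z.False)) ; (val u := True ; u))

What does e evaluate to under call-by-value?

Derivation:
step 0: (let x = (if false then (\y.false) else (\z.false)) in (let u = true in u))
step 1: [if@0] (let x = (\z.false) in (let u = true in u))
step 2: [let@root] (let u = true in u)
step 3: [let@root] true

Answer: true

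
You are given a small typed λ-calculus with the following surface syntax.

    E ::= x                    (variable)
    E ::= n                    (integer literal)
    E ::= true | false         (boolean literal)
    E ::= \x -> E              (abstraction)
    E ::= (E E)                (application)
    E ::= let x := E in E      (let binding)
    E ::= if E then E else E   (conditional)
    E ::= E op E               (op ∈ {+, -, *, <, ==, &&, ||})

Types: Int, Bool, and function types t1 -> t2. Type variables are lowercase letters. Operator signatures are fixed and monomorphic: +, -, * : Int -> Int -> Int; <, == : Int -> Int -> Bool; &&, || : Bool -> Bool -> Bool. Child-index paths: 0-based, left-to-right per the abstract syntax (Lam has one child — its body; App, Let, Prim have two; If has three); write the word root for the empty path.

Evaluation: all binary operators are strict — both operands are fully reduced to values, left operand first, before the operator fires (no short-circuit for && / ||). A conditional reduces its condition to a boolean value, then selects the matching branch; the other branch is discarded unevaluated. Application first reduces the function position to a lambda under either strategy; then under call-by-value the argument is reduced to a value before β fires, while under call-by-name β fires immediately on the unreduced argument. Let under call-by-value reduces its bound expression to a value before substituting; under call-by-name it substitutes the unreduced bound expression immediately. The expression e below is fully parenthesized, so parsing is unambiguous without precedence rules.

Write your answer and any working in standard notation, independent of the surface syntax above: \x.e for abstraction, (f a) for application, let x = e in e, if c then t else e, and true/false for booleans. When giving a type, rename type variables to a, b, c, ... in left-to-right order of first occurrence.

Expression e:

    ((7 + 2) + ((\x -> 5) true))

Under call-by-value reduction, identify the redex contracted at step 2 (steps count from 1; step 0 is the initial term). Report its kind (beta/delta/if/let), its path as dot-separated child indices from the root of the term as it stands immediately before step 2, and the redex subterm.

Answer: beta at 1 : ((\x.5) true)

Working:
step 0: ((7 + 2) + ((\x.5) true))
step 1: [delta@0] (9 + ((\x.5) true))
step 2: [beta@1] (9 + 5)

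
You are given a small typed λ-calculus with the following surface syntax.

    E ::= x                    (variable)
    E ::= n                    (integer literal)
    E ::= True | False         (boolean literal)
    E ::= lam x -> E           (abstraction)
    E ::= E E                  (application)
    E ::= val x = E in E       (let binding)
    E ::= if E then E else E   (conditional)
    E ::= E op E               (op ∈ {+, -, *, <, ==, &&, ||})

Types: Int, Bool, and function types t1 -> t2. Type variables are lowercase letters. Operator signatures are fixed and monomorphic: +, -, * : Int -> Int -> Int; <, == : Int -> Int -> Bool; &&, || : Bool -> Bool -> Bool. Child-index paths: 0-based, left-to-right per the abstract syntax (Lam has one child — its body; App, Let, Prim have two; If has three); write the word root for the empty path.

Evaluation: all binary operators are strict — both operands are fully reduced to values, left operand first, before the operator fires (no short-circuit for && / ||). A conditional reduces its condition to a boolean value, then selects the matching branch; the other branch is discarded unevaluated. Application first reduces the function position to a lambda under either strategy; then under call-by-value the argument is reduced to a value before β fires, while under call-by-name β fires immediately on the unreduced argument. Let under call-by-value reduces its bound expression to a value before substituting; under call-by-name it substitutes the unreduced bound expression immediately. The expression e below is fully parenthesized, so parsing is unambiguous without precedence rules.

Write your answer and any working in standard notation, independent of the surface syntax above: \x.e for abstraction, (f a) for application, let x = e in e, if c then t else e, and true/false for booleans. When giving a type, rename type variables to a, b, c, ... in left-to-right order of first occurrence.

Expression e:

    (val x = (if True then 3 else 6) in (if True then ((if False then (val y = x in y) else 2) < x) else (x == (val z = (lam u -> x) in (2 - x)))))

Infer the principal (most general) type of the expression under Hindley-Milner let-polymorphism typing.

Answer: Bool

Working:
  unify Bool ~ Bool
  unify Int ~ Int
let x : Int
  unify Bool ~ Bool
  unify Bool ~ Bool
x : Int
let y : Int
y : Int
  unify Int ~ Int
  unify Int ~ Int
x : Int
  unify Int ~ Int
x : Int
  unify Int ~ Int
x : Int
\u._ : a -> Int
let z : forall. a -> Int
  unify Int ~ Int
x : Int
  unify Int ~ Int
  unify Int ~ Int
  unify Bool ~ Bool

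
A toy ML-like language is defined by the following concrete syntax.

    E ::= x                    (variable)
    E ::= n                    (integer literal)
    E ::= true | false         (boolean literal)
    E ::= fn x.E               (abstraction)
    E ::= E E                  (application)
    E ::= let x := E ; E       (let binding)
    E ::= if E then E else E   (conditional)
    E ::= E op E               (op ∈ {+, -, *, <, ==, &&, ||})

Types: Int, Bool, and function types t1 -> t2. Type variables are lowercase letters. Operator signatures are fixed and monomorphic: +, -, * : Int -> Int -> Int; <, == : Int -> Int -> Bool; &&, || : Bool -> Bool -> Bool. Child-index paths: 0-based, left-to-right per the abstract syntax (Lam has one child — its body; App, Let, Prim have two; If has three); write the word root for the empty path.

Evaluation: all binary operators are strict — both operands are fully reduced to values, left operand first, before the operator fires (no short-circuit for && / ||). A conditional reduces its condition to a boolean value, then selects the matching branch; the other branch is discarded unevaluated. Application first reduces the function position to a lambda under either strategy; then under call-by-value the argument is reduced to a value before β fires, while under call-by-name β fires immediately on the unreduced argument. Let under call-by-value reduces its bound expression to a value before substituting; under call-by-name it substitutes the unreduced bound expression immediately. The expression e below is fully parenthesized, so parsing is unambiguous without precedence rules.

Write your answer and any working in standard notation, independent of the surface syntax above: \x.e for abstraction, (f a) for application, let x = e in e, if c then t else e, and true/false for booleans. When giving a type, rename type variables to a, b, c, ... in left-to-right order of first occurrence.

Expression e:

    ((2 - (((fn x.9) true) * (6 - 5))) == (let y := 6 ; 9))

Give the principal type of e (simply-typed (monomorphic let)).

Answer: Bool

Trace:
  unify Int ~ Int
\x._ : a -> Int
  unify a -> Int ~ Bool -> b
  unify a ~ Bool
  unify Int ~ b
_ _ : Int
  unify Int ~ Int
  unify Int ~ Int
  unify Int ~ Int
  unify Int ~ Int
  unify Int ~ Int
  unify Int ~ Int
let y : Int
  unify Int ~ Int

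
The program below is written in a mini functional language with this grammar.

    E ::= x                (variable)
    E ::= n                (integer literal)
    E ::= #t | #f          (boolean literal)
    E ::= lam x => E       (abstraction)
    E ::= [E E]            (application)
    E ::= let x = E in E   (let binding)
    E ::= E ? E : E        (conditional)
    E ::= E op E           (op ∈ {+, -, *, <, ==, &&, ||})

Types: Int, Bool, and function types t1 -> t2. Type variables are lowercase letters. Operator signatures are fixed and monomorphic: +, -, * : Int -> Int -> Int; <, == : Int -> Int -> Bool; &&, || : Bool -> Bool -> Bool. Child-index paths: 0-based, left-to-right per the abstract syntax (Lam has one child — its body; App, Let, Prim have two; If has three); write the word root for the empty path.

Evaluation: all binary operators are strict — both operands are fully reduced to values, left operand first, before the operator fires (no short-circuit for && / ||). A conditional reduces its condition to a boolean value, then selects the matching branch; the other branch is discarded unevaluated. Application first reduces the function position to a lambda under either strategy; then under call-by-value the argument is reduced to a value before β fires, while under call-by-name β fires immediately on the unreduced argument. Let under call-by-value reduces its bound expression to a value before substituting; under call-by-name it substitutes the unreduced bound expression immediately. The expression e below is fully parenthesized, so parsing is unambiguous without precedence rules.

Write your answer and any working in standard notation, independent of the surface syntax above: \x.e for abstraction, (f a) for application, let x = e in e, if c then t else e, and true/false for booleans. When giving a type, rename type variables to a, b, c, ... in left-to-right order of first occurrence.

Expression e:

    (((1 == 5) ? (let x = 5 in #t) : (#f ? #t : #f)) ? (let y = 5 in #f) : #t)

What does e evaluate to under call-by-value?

Answer: true

Working:
step 0: (if (if (1 == 5) then (let x = 5 in true) else (if false then true else false)) then (let y = 5 in false) else true)
step 1: [delta@0.0] (if (if false then (let x = 5 in true) else (if false then true else false)) then (let y = 5 in false) else true)
step 2: [if@0] (if (if false then true else false) then (let y = 5 in false) else true)
step 3: [if@0] (if false then (let y = 5 in false) else true)
step 4: [if@root] true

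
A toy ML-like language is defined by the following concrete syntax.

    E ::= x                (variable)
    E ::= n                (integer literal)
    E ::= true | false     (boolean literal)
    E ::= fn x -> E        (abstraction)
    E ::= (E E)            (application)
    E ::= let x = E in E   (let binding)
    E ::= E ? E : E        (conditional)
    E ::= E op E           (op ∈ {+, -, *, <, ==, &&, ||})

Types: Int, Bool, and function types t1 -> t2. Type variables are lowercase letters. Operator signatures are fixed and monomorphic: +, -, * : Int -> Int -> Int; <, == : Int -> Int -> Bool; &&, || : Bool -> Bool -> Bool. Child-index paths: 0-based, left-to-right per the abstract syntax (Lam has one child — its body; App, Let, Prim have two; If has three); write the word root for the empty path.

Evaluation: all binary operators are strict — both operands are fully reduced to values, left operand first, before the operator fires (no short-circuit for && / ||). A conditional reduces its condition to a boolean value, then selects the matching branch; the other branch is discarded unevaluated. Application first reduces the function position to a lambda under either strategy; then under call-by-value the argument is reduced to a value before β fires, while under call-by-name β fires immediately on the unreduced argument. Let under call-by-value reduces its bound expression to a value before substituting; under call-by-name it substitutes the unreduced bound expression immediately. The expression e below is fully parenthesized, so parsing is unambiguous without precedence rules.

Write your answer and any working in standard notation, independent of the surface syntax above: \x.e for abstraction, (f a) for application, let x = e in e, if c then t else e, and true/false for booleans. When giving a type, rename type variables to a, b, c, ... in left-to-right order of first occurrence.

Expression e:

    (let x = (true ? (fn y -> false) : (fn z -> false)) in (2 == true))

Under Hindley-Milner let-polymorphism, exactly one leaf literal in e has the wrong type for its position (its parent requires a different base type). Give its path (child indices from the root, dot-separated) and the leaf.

Answer: 1.1 : true

Derivation:
  unify Bool ~ Bool
\y._ : a -> Bool
\z._ : b -> Bool
  unify a -> Bool ~ b -> Bool
  unify a ~ b
  unify Bool ~ Bool
let x : forall. b -> Bool
  unify Int ~ Int
  unify Bool ~ Int
  FAIL: mismatch Bool ~ Int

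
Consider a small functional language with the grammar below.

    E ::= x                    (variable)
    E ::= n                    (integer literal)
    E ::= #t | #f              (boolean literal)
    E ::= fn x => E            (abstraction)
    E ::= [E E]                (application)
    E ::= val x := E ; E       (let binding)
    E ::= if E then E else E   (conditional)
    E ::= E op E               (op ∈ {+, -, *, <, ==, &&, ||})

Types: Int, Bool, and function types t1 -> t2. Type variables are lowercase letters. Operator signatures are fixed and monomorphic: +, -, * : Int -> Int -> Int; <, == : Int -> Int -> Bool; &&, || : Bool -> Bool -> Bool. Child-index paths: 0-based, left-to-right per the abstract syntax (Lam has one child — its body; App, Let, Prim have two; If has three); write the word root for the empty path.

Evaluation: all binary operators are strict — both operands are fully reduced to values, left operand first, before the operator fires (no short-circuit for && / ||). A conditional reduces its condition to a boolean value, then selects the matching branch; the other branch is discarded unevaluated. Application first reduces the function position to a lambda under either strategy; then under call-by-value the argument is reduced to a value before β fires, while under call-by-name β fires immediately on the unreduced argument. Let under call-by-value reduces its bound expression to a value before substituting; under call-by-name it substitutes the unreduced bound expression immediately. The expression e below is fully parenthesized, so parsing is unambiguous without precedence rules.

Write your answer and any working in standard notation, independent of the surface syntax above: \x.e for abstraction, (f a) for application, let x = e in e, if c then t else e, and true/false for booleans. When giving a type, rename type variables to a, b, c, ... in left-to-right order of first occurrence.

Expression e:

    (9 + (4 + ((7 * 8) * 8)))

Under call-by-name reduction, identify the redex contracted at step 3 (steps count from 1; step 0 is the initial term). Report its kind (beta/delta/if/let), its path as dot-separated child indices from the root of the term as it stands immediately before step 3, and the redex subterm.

Working:
step 0: (9 + (4 + ((7 * 8) * 8)))
step 1: [delta@1.1.0] (9 + (4 + (56 * 8)))
step 2: [delta@1.1] (9 + (4 + 448))
step 3: [delta@1] (9 + 452)

Answer: delta at 1 : (4 + 448)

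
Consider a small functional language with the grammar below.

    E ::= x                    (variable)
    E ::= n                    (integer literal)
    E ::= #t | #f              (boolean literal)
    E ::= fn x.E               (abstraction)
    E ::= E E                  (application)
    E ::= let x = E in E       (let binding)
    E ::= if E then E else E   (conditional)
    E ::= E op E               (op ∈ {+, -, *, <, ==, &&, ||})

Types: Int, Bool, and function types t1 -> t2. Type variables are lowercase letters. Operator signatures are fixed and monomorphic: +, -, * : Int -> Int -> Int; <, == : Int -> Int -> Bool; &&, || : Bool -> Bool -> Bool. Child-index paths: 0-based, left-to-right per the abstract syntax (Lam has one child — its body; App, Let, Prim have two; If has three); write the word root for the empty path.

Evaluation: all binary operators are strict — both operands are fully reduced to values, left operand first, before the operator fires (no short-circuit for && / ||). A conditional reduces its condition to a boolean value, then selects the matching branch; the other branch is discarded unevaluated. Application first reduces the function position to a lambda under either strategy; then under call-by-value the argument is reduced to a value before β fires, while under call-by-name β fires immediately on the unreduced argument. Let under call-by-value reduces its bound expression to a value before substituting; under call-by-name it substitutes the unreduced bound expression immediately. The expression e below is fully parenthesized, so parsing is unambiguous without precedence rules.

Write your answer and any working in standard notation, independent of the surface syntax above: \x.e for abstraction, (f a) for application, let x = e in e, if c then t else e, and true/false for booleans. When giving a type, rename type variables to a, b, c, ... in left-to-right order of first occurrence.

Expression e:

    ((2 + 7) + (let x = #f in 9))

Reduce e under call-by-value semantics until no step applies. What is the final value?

Answer: 18

Derivation:
step 0: ((2 + 7) + (let x = false in 9))
step 1: [delta@0] (9 + (let x = false in 9))
step 2: [let@1] (9 + 9)
step 3: [delta@root] 18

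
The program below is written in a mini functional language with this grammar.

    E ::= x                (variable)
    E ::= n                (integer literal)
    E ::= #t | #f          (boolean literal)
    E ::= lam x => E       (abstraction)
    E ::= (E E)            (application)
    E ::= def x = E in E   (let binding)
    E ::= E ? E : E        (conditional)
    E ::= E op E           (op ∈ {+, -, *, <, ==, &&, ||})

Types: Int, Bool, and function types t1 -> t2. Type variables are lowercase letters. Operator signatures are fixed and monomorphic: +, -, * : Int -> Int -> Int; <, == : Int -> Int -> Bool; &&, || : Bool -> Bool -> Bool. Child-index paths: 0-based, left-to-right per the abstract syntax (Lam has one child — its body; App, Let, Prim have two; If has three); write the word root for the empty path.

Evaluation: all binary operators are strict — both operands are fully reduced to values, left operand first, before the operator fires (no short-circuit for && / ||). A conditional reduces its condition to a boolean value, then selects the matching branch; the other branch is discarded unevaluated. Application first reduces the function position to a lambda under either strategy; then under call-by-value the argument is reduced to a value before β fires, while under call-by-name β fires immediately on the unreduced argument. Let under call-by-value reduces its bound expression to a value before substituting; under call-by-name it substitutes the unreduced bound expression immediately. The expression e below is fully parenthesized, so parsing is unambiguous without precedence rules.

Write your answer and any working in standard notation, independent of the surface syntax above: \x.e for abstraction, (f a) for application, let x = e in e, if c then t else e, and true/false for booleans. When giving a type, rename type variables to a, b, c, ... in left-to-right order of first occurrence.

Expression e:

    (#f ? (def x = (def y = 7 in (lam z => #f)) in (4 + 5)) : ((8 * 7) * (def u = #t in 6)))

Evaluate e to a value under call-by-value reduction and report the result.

Answer: 336

Working:
step 0: (if false then (let x = (let y = 7 in (\z.false)) in (4 + 5)) else ((8 * 7) * (let u = true in 6)))
step 1: [if@root] ((8 * 7) * (let u = true in 6))
step 2: [delta@0] (56 * (let u = true in 6))
step 3: [let@1] (56 * 6)
step 4: [delta@root] 336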